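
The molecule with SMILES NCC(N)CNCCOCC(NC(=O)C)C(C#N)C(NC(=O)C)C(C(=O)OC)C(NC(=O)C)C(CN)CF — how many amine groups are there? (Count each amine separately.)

Working along the chain:
  H2NCH2: –NH2 on an sp³ carbon with no adjacent C=O → amine.
  CH(NH2): –NH2 on an sp³ carbon with no adjacent C=O → amine.
  CH2NHCH2: C–N–C with sp³ carbons and no adjacent C=O → amine (secondary).
  CH2OCH2: C–O–C with sp³ carbons on both sides and no adjacent C=O → ether.
  CH(NHCOCH3): pendant –NHC(=O)CH3: N bonded to a carbonyl → amide (not amine).
  CH(CN): pendant –C≡N: nitrile.
  CH(NHCOCH3): pendant –NHC(=O)CH3: N bonded to a carbonyl → amide (not amine).
  CH(COOCH3): pendant –COOCH3: carbonyl C bonded to C and –OCH3 → ester.
  CH(NHCOCH3): pendant –NHC(=O)CH3: N bonded to a carbonyl → amide (not amine).
  CH(CH2NH2): pendant –CH2NH2: N on sp³ C, no adjacent C=O → amine.
  CH2F: halogen on an sp³ carbon → alkyl halide.
Amine appears at: H2NCH2, CH(NH2), CH2NHCH2, CH(CH2NH2) → 4.

4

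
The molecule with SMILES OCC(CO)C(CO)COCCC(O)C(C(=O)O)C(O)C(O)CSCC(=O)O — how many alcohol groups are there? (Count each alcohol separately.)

Reading the structure from left to right:
  HOCH2: HO– on an sp³ carbon → alcohol.
  CH(CH2OH): pendant –CH2OH on an sp³ backbone C → alcohol.
  CH(CH2OH): pendant –CH2OH on an sp³ backbone C → alcohol.
  CH2OCH2: C–O–C with sp³ carbons on both sides and no adjacent C=O → ether.
  CH(OH): –OH on an sp³ carbon → alcohol (secondary).
  CH(COOH): pendant –COOH: carbonyl C bonded to C and –OH → carboxylic acid.
  CH(OH): –OH on an sp³ carbon → alcohol (secondary).
  CH(OH): –OH on an sp³ carbon → alcohol (secondary).
  CH2SCH2: C–S–C linkage → sulfide (thioether).
  COOH: –COOH: carbonyl C bonded to –OH and C → carboxylic acid (the –OH is not a separate alcohol).
Alcohol appears at: HOCH2, CH(CH2OH), CH(CH2OH), CH(OH), CH(OH), CH(OH) → 6.

6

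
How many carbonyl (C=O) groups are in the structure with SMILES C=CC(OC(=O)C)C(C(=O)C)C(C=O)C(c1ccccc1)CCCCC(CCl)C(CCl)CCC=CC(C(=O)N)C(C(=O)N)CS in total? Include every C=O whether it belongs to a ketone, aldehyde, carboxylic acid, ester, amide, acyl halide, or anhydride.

5

CH(OCOCH3): ester, 1 C=O (running total 1).
CH(COCH3): ketone, 1 C=O (running total 2).
CH(CHO): aldehyde, 1 C=O (running total 3).
CH(CONH2): amide, 1 C=O (running total 4).
CH(CONH2): amide, 1 C=O (running total 5).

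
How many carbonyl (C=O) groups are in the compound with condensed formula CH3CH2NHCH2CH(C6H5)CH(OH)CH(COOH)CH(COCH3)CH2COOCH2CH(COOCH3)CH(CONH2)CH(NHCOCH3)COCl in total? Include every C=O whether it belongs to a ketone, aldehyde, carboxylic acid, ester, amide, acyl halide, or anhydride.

7

CH(COOH): carboxylic acid, 1 C=O (running total 1).
CH(COCH3): ketone, 1 C=O (running total 2).
CH2COOCH2: ester, 1 C=O (running total 3).
CH(COOCH3): ester, 1 C=O (running total 4).
CH(CONH2): amide, 1 C=O (running total 5).
CH(NHCOCH3): amide, 1 C=O (running total 6).
COCl: acyl halide, 1 C=O (running total 7).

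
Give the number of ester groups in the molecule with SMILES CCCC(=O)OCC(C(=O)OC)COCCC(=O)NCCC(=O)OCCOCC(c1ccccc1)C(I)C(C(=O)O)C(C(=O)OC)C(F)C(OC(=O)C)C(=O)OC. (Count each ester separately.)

Reading the structure from left to right:
  CH2COOCH2: –C(=O)–O–C with C on the carbonyl side → ester.
  CH(COOCH3): pendant –COOCH3: carbonyl C bonded to C and –OCH3 → ester.
  CH2OCH2: C–O–C with sp³ carbons on both sides and no adjacent C=O → ether.
  CH2CONHCH2: –C(=O)–N– linkage → amide (the N is not an amine).
  CH2COOCH2: –C(=O)–O–C with C on the carbonyl side → ester.
  CH2OCH2: C–O–C with sp³ carbons on both sides and no adjacent C=O → ether.
  CH(C6H5): pendant –C6H5: benzene ring → arene.
  CH(I): halogen on an sp³ carbon → alkyl halide.
  CH(COOH): pendant –COOH: carbonyl C bonded to C and –OH → carboxylic acid.
  CH(COOCH3): pendant –COOCH3: carbonyl C bonded to C and –OCH3 → ester.
  CH(F): halogen on an sp³ carbon → alkyl halide.
  CH(OCOCH3): pendant –OC(=O)CH3: an acyloxy group → ester.
  COOCH3: –C(=O)OCH3: carbonyl C bonded to C and to –OCH3 → ester (not ketone + ether).
Ester appears at: CH2COOCH2, CH(COOCH3), CH2COOCH2, CH(COOCH3), CH(OCOCH3), COOCH3 → 6.

6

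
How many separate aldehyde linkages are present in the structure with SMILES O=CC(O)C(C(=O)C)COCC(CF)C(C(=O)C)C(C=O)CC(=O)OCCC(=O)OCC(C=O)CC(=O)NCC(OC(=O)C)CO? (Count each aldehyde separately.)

3

Reading the structure from left to right:
  OHC: terminal –CHO: carbonyl C bonded to H and C → aldehyde.
  CH(OH): –OH on an sp³ carbon → alcohol (secondary).
  CH(COCH3): pendant –COCH3: carbonyl C bonded to two carbons → ketone.
  CH2OCH2: C–O–C with sp³ carbons on both sides and no adjacent C=O → ether.
  CH(CH2F): pendant –CH2X: halogen on sp³ carbon → alkyl halide.
  CH(COCH3): pendant –COCH3: carbonyl C bonded to two carbons → ketone.
  CH(CHO): pendant –CHO: carbonyl C bonded to C and H → aldehyde.
  CH2COOCH2: –C(=O)–O–C with C on the carbonyl side → ester.
  CH2COOCH2: –C(=O)–O–C with C on the carbonyl side → ester.
  CH(CHO): pendant –CHO: carbonyl C bonded to C and H → aldehyde.
  CH2CONHCH2: –C(=O)–N– linkage → amide (the N is not an amine).
  CH(OCOCH3): pendant –OC(=O)CH3: an acyloxy group → ester.
  CH2OH: –OH on an sp³ carbon → alcohol.
Aldehyde appears at: OHC, CH(CHO), CH(CHO) → 3.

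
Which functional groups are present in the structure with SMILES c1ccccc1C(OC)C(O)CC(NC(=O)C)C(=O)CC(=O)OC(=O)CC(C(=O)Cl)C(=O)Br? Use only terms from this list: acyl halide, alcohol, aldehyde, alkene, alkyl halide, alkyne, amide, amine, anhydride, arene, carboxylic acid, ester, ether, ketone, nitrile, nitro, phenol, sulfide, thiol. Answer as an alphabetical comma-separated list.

Working along the chain:
  C6H5: C6H5– phenyl ring → arene.
  CH(OCH3): pendant –OCH3: C–O–C with sp³ C, no adjacent C=O → ether.
  CH(OH): –OH on an sp³ carbon → alcohol (secondary).
  CH(NHCOCH3): pendant –NHC(=O)CH3: N bonded to a carbonyl → amide (not amine).
  CO: –C(=O)– with carbon on both sides → ketone.
  CH2CO-O-COCH2: two acyl groups sharing one oxygen, –C(=O)–O–C(=O)– → anhydride.
  CH(COCl): pendant –C(=O)X: carbonyl C bonded to C and halogen → acyl halide.
  COBr: –C(=O)Br: carbonyl C bonded to C and to a halogen → acyl halide (not alkyl halide).

acyl halide, alcohol, amide, anhydride, arene, ether, ketone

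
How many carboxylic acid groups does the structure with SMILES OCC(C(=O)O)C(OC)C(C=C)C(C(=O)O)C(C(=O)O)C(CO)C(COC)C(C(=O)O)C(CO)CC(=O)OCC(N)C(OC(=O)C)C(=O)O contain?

5

Working along the chain:
  HOCH2: HO– on an sp³ carbon → alcohol.
  CH(COOH): pendant –COOH: carbonyl C bonded to C and –OH → carboxylic acid.
  CH(OCH3): pendant –OCH3: C–O–C with sp³ C, no adjacent C=O → ether.
  CH(CH=CH2): pendant –CH=CH2: C=C double bond → alkene.
  CH(COOH): pendant –COOH: carbonyl C bonded to C and –OH → carboxylic acid.
  CH(COOH): pendant –COOH: carbonyl C bonded to C and –OH → carboxylic acid.
  CH(CH2OH): pendant –CH2OH on an sp³ backbone C → alcohol.
  CH(CH2OCH3): pendant –CH2OCH3: C–O–C linkage → ether.
  CH(COOH): pendant –COOH: carbonyl C bonded to C and –OH → carboxylic acid.
  CH(CH2OH): pendant –CH2OH on an sp³ backbone C → alcohol.
  CH2COOCH2: –C(=O)–O–C with C on the carbonyl side → ester.
  CH(NH2): –NH2 on an sp³ carbon with no adjacent C=O → amine.
  CH(OCOCH3): pendant –OC(=O)CH3: an acyloxy group → ester.
  COOH: –COOH: carbonyl C bonded to –OH and C → carboxylic acid (the –OH is not a separate alcohol).
Carboxylic acid appears at: CH(COOH), CH(COOH), CH(COOH), CH(COOH), COOH → 5.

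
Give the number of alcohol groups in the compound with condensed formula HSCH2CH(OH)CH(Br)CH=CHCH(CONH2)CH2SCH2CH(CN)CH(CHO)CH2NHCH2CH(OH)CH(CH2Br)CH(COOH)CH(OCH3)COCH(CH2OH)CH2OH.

Taking each segment in turn:
  HSCH2: –SH on an sp³ carbon → thiol.
  CH(OH): –OH on an sp³ carbon → alcohol (secondary).
  CH(Br): halogen on an sp³ carbon → alkyl halide.
  CH=CH: C=C double bond → alkene.
  CH(CONH2): pendant –CONH2: carbonyl C bonded to C and N → amide.
  CH2SCH2: C–S–C linkage → sulfide (thioether).
  CH(CN): pendant –C≡N: nitrile.
  CH(CHO): pendant –CHO: carbonyl C bonded to C and H → aldehyde.
  CH2NHCH2: C–N–C with sp³ carbons and no adjacent C=O → amine (secondary).
  CH(OH): –OH on an sp³ carbon → alcohol (secondary).
  CH(CH2Br): pendant –CH2X: halogen on sp³ carbon → alkyl halide.
  CH(COOH): pendant –COOH: carbonyl C bonded to C and –OH → carboxylic acid.
  CH(OCH3): pendant –OCH3: C–O–C with sp³ C, no adjacent C=O → ether.
  CO: –C(=O)– with carbon on both sides → ketone.
  CH(CH2OH): pendant –CH2OH on an sp³ backbone C → alcohol.
  CH2OH: –OH on an sp³ carbon → alcohol.
Alcohol appears at: CH(OH), CH(OH), CH(CH2OH), CH2OH → 4.

4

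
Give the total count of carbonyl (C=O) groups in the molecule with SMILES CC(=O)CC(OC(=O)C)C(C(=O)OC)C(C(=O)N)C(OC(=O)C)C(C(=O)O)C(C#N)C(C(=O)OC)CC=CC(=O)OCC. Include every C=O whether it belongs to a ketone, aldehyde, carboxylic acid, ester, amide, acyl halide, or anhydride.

CO: ketone, 1 C=O (running total 1).
CH(OCOCH3): ester, 1 C=O (running total 2).
CH(COOCH3): ester, 1 C=O (running total 3).
CH(CONH2): amide, 1 C=O (running total 4).
CH(OCOCH3): ester, 1 C=O (running total 5).
CH(COOH): carboxylic acid, 1 C=O (running total 6).
CH(COOCH3): ester, 1 C=O (running total 7).
COOCH2CH3: ester, 1 C=O (running total 8).

8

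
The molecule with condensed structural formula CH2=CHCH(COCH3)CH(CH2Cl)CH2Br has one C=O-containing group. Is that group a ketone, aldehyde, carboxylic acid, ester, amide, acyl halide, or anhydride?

ketone

The carbonyl is in the CH(COCH3) segment: pendant –COCH3: carbonyl C bonded to two carbons → ketone.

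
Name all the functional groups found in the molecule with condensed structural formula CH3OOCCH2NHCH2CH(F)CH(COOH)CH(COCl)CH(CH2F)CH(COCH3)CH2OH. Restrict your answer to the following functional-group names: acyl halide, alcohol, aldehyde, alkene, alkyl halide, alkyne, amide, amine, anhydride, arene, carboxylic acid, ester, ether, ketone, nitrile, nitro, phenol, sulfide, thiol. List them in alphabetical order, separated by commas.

CH3O–C(=O)–: carbonyl C bonded to C and to –OCH3 → ester (not ketone + ether).
C–N–C with sp³ carbons and no adjacent C=O → amine (secondary).
halogen on an sp³ carbon → alkyl halide.
pendant –COOH: carbonyl C bonded to C and –OH → carboxylic acid.
pendant –C(=O)X: carbonyl C bonded to C and halogen → acyl halide.
pendant –CH2X: halogen on sp³ carbon → alkyl halide.
pendant –COCH3: carbonyl C bonded to two carbons → ketone.
–OH on an sp³ carbon → alcohol.

acyl halide, alcohol, alkyl halide, amine, carboxylic acid, ester, ketone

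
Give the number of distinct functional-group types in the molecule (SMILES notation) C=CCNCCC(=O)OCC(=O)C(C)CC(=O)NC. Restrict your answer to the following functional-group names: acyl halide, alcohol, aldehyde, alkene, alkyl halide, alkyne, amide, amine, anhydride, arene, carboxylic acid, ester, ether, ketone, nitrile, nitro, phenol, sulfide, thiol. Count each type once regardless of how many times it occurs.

5

Reading the structure from left to right:
  CH2=CH: C=C double bond → alkene.
  CH2NHCH2: C–N–C with sp³ carbons and no adjacent C=O → amine (secondary).
  CH2COOCH2: –C(=O)–O–C with C on the carbonyl side → ester.
  CO: –C(=O)– with carbon on both sides → ketone.
  CONHCH3: –C(=O)NHCH3: carbonyl C bonded to C and to N → amide (the N is not an amine).
Distinct types present: alkene, amide, amine, ester, ketone.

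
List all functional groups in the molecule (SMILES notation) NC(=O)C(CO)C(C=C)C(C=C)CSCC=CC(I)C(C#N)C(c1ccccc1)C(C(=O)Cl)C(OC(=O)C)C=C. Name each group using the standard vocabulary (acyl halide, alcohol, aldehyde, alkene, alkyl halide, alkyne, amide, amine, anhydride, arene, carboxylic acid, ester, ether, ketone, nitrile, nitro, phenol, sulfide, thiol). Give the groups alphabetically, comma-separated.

–C(=O)NH2: carbonyl C bonded to C and to N → amide (the N is not a separate amine).
pendant –CH2OH on an sp³ backbone C → alcohol.
pendant –CH=CH2: C=C double bond → alkene.
pendant –CH=CH2: C=C double bond → alkene.
C–S–C linkage → sulfide (thioether).
C=C double bond → alkene.
halogen on an sp³ carbon → alkyl halide.
pendant –C≡N: nitrile.
pendant –C6H5: benzene ring → arene.
pendant –C(=O)X: carbonyl C bonded to C and halogen → acyl halide.
pendant –OC(=O)CH3: an acyloxy group → ester.
C=C double bond → alkene.

acyl halide, alcohol, alkene, alkyl halide, amide, arene, ester, nitrile, sulfide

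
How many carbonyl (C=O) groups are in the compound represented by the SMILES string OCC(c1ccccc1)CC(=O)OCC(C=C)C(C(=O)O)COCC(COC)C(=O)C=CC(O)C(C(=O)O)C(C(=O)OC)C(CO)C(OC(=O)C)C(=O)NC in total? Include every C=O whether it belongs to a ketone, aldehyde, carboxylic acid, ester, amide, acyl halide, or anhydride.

CH2COOCH2: ester, 1 C=O (running total 1).
CH(COOH): carboxylic acid, 1 C=O (running total 2).
CO: ketone, 1 C=O (running total 3).
CH(COOH): carboxylic acid, 1 C=O (running total 4).
CH(COOCH3): ester, 1 C=O (running total 5).
CH(OCOCH3): ester, 1 C=O (running total 6).
CONHCH3: amide, 1 C=O (running total 7).

7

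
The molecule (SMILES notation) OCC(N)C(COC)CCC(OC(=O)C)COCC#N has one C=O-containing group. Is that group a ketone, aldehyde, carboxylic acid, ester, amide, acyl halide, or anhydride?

ester

The carbonyl is in the CH(OCOCH3) segment: pendant –OC(=O)CH3: an acyloxy group → ester.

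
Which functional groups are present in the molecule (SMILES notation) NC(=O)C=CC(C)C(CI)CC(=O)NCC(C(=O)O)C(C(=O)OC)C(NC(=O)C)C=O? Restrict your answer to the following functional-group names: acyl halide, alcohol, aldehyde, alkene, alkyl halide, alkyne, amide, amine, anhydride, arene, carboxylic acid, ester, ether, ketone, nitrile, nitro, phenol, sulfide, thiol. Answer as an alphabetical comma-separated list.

–C(=O)NH2: carbonyl C bonded to C and to N → amide (the N is not a separate amine).
C=C double bond → alkene.
pendant –CH2X: halogen on sp³ carbon → alkyl halide.
–C(=O)–N– linkage → amide (the N is not an amine).
pendant –COOH: carbonyl C bonded to C and –OH → carboxylic acid.
pendant –COOCH3: carbonyl C bonded to C and –OCH3 → ester.
pendant –NHC(=O)CH3: N bonded to a carbonyl → amide (not amine).
terminal –CHO: carbonyl C bonded to H and C → aldehyde.

aldehyde, alkene, alkyl halide, amide, carboxylic acid, ester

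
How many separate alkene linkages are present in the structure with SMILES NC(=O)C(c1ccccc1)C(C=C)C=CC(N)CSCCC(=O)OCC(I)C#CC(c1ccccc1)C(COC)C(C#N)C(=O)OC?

2

–C(=O)NH2: carbonyl C bonded to C and to N → amide (the N is not a separate amine).
pendant –C6H5: benzene ring → arene.
pendant –CH=CH2: C=C double bond → alkene.
C=C double bond → alkene.
–NH2 on an sp³ carbon with no adjacent C=O → amine.
C–S–C linkage → sulfide (thioether).
–C(=O)–O–C with C on the carbonyl side → ester.
halogen on an sp³ carbon → alkyl halide.
C≡C triple bond → alkyne.
pendant –C6H5: benzene ring → arene.
pendant –CH2OCH3: C–O–C linkage → ether.
pendant –C≡N: nitrile.
–C(=O)OCH3: carbonyl C bonded to C and to –OCH3 → ester (not ketone + ether).
Alkene appears at: CH(CH=CH2), CH=CH → 2.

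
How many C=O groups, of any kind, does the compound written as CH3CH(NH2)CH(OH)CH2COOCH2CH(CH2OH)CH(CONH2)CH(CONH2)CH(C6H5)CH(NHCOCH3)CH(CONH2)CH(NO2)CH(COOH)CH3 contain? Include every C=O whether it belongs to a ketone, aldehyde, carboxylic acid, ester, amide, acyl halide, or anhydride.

6

CH2COOCH2: ester, 1 C=O (running total 1).
CH(CONH2): amide, 1 C=O (running total 2).
CH(CONH2): amide, 1 C=O (running total 3).
CH(NHCOCH3): amide, 1 C=O (running total 4).
CH(CONH2): amide, 1 C=O (running total 5).
CH(COOH): carboxylic acid, 1 C=O (running total 6).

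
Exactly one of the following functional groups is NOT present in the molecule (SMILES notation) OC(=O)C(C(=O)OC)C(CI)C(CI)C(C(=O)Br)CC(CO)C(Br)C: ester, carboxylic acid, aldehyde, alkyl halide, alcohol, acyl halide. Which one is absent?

acyl halide: present (CH(COBr) — pendant –C(=O)X: carbonyl C bonded to C and halogen → acyl halide).
carboxylic acid: present (HOOC — –COOH: carbonyl C bonded to –OH and C → carboxylic acid (the –OH is not a separate alcohol)).
alcohol: present (CH(CH2OH) — pendant –CH2OH on an sp³ backbone C → alcohol).
ester: present (CH(COOCH3) — pendant –COOCH3: carbonyl C bonded to C and –OCH3 → ester).
alkyl halide: present (CH(CH2I) — pendant –CH2X: halogen on sp³ carbon → alkyl halide).
aldehyde: absent. In HOOC, the carbonyl carbon bears –OH, not –H, so it is a carboxylic acid.

aldehyde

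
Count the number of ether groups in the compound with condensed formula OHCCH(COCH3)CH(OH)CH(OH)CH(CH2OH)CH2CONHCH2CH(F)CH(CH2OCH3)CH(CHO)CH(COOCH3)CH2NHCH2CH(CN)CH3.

1

terminal –CHO: carbonyl C bonded to H and C → aldehyde.
pendant –COCH3: carbonyl C bonded to two carbons → ketone.
–OH on an sp³ carbon → alcohol (secondary).
–OH on an sp³ carbon → alcohol (secondary).
pendant –CH2OH on an sp³ backbone C → alcohol.
–C(=O)–N– linkage → amide (the N is not an amine).
halogen on an sp³ carbon → alkyl halide.
pendant –CH2OCH3: C–O–C linkage → ether.
pendant –CHO: carbonyl C bonded to C and H → aldehyde.
pendant –COOCH3: carbonyl C bonded to C and –OCH3 → ester.
C–N–C with sp³ carbons and no adjacent C=O → amine (secondary).
pendant –C≡N: nitrile.
Ether appears at: CH(CH2OCH3) → 1.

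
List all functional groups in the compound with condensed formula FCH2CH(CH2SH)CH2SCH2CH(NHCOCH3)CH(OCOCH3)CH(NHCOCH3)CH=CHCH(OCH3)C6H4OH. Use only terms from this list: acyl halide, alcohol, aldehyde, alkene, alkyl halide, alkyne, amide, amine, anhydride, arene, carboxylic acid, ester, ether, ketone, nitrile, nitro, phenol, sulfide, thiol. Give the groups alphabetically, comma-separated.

alkene, alkyl halide, amide, arene, ester, ether, phenol, sulfide, thiol

halogen on an sp³ carbon → alkyl halide.
pendant –CH2SH → thiol.
C–S–C linkage → sulfide (thioether).
pendant –NHC(=O)CH3: N bonded to a carbonyl → amide (not amine).
pendant –OC(=O)CH3: an acyloxy group → ester.
pendant –NHC(=O)CH3: N bonded to a carbonyl → amide (not amine).
C=C double bond → alkene.
pendant –OCH3: C–O–C with sp³ C, no adjacent C=O → ether.
–OH attached directly to an aromatic ring → phenol (not alcohol); the ring itself is an arene.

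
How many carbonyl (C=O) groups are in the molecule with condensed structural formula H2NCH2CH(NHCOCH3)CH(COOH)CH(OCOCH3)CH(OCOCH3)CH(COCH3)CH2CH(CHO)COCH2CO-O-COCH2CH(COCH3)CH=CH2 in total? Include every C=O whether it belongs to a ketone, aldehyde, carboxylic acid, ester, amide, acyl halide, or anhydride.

10

CH(NHCOCH3): amide, 1 C=O (running total 1).
CH(COOH): carboxylic acid, 1 C=O (running total 2).
CH(OCOCH3): ester, 1 C=O (running total 3).
CH(OCOCH3): ester, 1 C=O (running total 4).
CH(COCH3): ketone, 1 C=O (running total 5).
CH(CHO): aldehyde, 1 C=O (running total 6).
CO: ketone, 1 C=O (running total 7).
CH2CO-O-COCH2: anhydride, 2 C=O (running total 9).
CH(COCH3): ketone, 1 C=O (running total 10).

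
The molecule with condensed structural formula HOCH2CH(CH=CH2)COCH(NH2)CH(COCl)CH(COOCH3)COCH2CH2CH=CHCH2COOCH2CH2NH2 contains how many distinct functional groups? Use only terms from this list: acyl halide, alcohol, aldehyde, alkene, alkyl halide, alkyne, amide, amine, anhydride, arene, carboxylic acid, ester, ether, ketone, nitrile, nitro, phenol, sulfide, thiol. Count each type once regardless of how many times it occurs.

HO– on an sp³ carbon → alcohol.
pendant –CH=CH2: C=C double bond → alkene.
–C(=O)– with carbon on both sides → ketone.
–NH2 on an sp³ carbon with no adjacent C=O → amine.
pendant –C(=O)X: carbonyl C bonded to C and halogen → acyl halide.
pendant –COOCH3: carbonyl C bonded to C and –OCH3 → ester.
–C(=O)– with carbon on both sides → ketone.
C=C double bond → alkene.
–C(=O)–O–C with C on the carbonyl side → ester.
–NH2 on an sp³ carbon with no adjacent C=O → amine.
Distinct types present: acyl halide, alcohol, alkene, amine, ester, ketone.

6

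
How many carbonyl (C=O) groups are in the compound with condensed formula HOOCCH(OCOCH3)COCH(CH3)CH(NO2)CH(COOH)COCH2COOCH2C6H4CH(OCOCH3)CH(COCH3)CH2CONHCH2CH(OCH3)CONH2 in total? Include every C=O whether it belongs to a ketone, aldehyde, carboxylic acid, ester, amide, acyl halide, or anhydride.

10

HOOC: carboxylic acid, 1 C=O (running total 1).
CH(OCOCH3): ester, 1 C=O (running total 2).
CO: ketone, 1 C=O (running total 3).
CH(COOH): carboxylic acid, 1 C=O (running total 4).
CO: ketone, 1 C=O (running total 5).
CH2COOCH2: ester, 1 C=O (running total 6).
CH(OCOCH3): ester, 1 C=O (running total 7).
CH(COCH3): ketone, 1 C=O (running total 8).
CH2CONHCH2: amide, 1 C=O (running total 9).
CONH2: amide, 1 C=O (running total 10).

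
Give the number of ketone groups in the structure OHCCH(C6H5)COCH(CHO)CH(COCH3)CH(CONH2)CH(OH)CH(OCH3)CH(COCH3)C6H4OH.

3

Working along the chain:
  OHC: terminal –CHO: carbonyl C bonded to H and C → aldehyde.
  CH(C6H5): pendant –C6H5: benzene ring → arene.
  CO: –C(=O)– with carbon on both sides → ketone.
  CH(CHO): pendant –CHO: carbonyl C bonded to C and H → aldehyde.
  CH(COCH3): pendant –COCH3: carbonyl C bonded to two carbons → ketone.
  CH(CONH2): pendant –CONH2: carbonyl C bonded to C and N → amide.
  CH(OH): –OH on an sp³ carbon → alcohol (secondary).
  CH(OCH3): pendant –OCH3: C–O–C with sp³ C, no adjacent C=O → ether.
  CH(COCH3): pendant –COCH3: carbonyl C bonded to two carbons → ketone.
  C6H4OH: –OH attached directly to an aromatic ring → phenol (not alcohol); the ring itself is an arene.
Ketone appears at: CO, CH(COCH3), CH(COCH3) → 3.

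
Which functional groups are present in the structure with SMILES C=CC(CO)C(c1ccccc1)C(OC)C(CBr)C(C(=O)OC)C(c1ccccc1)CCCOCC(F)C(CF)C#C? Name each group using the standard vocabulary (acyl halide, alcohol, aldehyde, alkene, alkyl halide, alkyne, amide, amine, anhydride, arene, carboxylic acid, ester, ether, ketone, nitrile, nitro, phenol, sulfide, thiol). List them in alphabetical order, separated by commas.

alcohol, alkene, alkyl halide, alkyne, arene, ester, ether

Taking each segment in turn:
  CH2=CH: C=C double bond → alkene.
  CH(CH2OH): pendant –CH2OH on an sp³ backbone C → alcohol.
  CH(C6H5): pendant –C6H5: benzene ring → arene.
  CH(OCH3): pendant –OCH3: C–O–C with sp³ C, no adjacent C=O → ether.
  CH(CH2Br): pendant –CH2X: halogen on sp³ carbon → alkyl halide.
  CH(COOCH3): pendant –COOCH3: carbonyl C bonded to C and –OCH3 → ester.
  CH(C6H5): pendant –C6H5: benzene ring → arene.
  CH2OCH2: C–O–C with sp³ carbons on both sides and no adjacent C=O → ether.
  CH(F): halogen on an sp³ carbon → alkyl halide.
  CH(CH2F): pendant –CH2X: halogen on sp³ carbon → alkyl halide.
  C≡CH: C≡C triple bond → alkyne.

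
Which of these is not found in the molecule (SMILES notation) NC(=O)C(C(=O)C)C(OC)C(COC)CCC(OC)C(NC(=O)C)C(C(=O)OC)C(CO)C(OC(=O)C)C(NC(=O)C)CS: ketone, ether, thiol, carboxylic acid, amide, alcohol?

carboxylic acid

amide: present (H2NCO — –C(=O)NH2: carbonyl C bonded to C and to N → amide (the N is not a separate amine)).
ketone: present (CH(COCH3) — pendant –COCH3: carbonyl C bonded to two carbons → ketone).
alcohol: present (CH(CH2OH) — pendant –CH2OH on an sp³ backbone C → alcohol).
ether: present (CH(OCH3) — pendant –OCH3: C–O–C with sp³ C, no adjacent C=O → ether).
thiol: present (CH2SH — –SH on an sp³ carbon → thiol).
carboxylic acid: absent. In each of CH(COOCH3) and CH(OCOCH3), the acyl oxygen is bonded to carbon (–O–C), not to H, so this is an ester. In each of H2NCO and CH(NHCOCH3), the carbonyl is bonded to nitrogen, not to –OH; that is an amide.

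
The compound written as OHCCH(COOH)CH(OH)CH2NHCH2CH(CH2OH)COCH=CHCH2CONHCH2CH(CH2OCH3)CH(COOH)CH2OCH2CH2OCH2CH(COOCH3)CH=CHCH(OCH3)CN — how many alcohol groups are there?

Taking each segment in turn:
  OHC: terminal –CHO: carbonyl C bonded to H and C → aldehyde.
  CH(COOH): pendant –COOH: carbonyl C bonded to C and –OH → carboxylic acid.
  CH(OH): –OH on an sp³ carbon → alcohol (secondary).
  CH2NHCH2: C–N–C with sp³ carbons and no adjacent C=O → amine (secondary).
  CH(CH2OH): pendant –CH2OH on an sp³ backbone C → alcohol.
  CO: –C(=O)– with carbon on both sides → ketone.
  CH=CH: C=C double bond → alkene.
  CH2CONHCH2: –C(=O)–N– linkage → amide (the N is not an amine).
  CH(CH2OCH3): pendant –CH2OCH3: C–O–C linkage → ether.
  CH(COOH): pendant –COOH: carbonyl C bonded to C and –OH → carboxylic acid.
  CH2OCH2: C–O–C with sp³ carbons on both sides and no adjacent C=O → ether.
  CH2OCH2: C–O–C with sp³ carbons on both sides and no adjacent C=O → ether.
  CH(COOCH3): pendant –COOCH3: carbonyl C bonded to C and –OCH3 → ester.
  CH=CH: C=C double bond → alkene.
  CH(OCH3): pendant –OCH3: C–O–C with sp³ C, no adjacent C=O → ether.
  CN: –C≡N: carbon triple-bonded to nitrogen → nitrile.
Alcohol appears at: CH(OH), CH(CH2OH) → 2.

2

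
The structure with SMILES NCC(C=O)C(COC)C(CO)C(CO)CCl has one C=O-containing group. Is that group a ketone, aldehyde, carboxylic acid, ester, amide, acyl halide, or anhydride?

aldehyde

The carbonyl is in the CH(CHO) segment: pendant –CHO: carbonyl C bonded to C and H → aldehyde.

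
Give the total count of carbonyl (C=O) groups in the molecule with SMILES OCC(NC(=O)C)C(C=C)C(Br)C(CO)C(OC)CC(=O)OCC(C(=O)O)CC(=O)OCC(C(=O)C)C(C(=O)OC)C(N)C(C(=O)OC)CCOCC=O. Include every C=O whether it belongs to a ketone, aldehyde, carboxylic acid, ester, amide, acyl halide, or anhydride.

8

CH(NHCOCH3): amide, 1 C=O (running total 1).
CH2COOCH2: ester, 1 C=O (running total 2).
CH(COOH): carboxylic acid, 1 C=O (running total 3).
CH2COOCH2: ester, 1 C=O (running total 4).
CH(COCH3): ketone, 1 C=O (running total 5).
CH(COOCH3): ester, 1 C=O (running total 6).
CH(COOCH3): ester, 1 C=O (running total 7).
CHO: aldehyde, 1 C=O (running total 8).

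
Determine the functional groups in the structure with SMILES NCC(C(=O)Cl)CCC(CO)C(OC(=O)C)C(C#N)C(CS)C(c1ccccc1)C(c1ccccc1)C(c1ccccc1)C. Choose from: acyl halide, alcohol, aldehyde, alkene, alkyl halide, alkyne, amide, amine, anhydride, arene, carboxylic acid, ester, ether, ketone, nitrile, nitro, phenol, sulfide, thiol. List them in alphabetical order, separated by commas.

–NH2 on an sp³ carbon with no adjacent C=O → amine.
pendant –C(=O)X: carbonyl C bonded to C and halogen → acyl halide.
pendant –CH2OH on an sp³ backbone C → alcohol.
pendant –OC(=O)CH3: an acyloxy group → ester.
pendant –C≡N: nitrile.
pendant –CH2SH → thiol.
pendant –C6H5: benzene ring → arene.
pendant –C6H5: benzene ring → arene.
pendant –C6H5: benzene ring → arene.

acyl halide, alcohol, amine, arene, ester, nitrile, thiol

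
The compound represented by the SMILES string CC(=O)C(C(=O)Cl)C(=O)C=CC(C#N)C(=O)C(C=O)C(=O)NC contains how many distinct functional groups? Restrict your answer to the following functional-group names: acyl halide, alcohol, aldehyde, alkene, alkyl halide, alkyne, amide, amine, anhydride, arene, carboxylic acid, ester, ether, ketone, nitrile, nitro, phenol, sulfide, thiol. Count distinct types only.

6

–C(=O)– with carbon on both sides → ketone.
pendant –C(=O)X: carbonyl C bonded to C and halogen → acyl halide.
–C(=O)– with carbon on both sides → ketone.
C=C double bond → alkene.
pendant –C≡N: nitrile.
–C(=O)– with carbon on both sides → ketone.
pendant –CHO: carbonyl C bonded to C and H → aldehyde.
–C(=O)NHCH3: carbonyl C bonded to C and to N → amide (the N is not an amine).
Distinct types present: acyl halide, aldehyde, alkene, amide, ketone, nitrile.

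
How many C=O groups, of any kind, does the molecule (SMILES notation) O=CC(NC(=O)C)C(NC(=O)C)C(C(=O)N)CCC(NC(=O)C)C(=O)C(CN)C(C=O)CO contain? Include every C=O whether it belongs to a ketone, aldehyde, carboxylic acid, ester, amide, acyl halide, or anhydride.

7

OHC: aldehyde, 1 C=O (running total 1).
CH(NHCOCH3): amide, 1 C=O (running total 2).
CH(NHCOCH3): amide, 1 C=O (running total 3).
CH(CONH2): amide, 1 C=O (running total 4).
CH(NHCOCH3): amide, 1 C=O (running total 5).
CO: ketone, 1 C=O (running total 6).
CH(CHO): aldehyde, 1 C=O (running total 7).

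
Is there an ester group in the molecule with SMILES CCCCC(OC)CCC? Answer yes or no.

no

pendant –OCH3: C–O–C with sp³ C, no adjacent C=O → ether.
The groups actually present are: ether.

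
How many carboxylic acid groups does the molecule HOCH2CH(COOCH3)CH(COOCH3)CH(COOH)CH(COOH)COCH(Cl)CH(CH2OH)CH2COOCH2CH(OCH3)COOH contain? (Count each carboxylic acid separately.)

HO– on an sp³ carbon → alcohol.
pendant –COOCH3: carbonyl C bonded to C and –OCH3 → ester.
pendant –COOCH3: carbonyl C bonded to C and –OCH3 → ester.
pendant –COOH: carbonyl C bonded to C and –OH → carboxylic acid.
pendant –COOH: carbonyl C bonded to C and –OH → carboxylic acid.
–C(=O)– with carbon on both sides → ketone.
halogen on an sp³ carbon → alkyl halide.
pendant –CH2OH on an sp³ backbone C → alcohol.
–C(=O)–O–C with C on the carbonyl side → ester.
pendant –OCH3: C–O–C with sp³ C, no adjacent C=O → ether.
–COOH: carbonyl C bonded to –OH and C → carboxylic acid (the –OH is not a separate alcohol).
Carboxylic acid appears at: CH(COOH), CH(COOH), COOH → 3.

3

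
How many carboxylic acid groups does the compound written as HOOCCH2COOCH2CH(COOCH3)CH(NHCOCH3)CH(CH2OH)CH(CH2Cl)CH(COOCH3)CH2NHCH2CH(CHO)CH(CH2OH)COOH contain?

Taking each segment in turn:
  HOOC: –COOH: carbonyl C bonded to –OH and C → carboxylic acid (the –OH is not a separate alcohol).
  CH2COOCH2: –C(=O)–O–C with C on the carbonyl side → ester.
  CH(COOCH3): pendant –COOCH3: carbonyl C bonded to C and –OCH3 → ester.
  CH(NHCOCH3): pendant –NHC(=O)CH3: N bonded to a carbonyl → amide (not amine).
  CH(CH2OH): pendant –CH2OH on an sp³ backbone C → alcohol.
  CH(CH2Cl): pendant –CH2X: halogen on sp³ carbon → alkyl halide.
  CH(COOCH3): pendant –COOCH3: carbonyl C bonded to C and –OCH3 → ester.
  CH2NHCH2: C–N–C with sp³ carbons and no adjacent C=O → amine (secondary).
  CH(CHO): pendant –CHO: carbonyl C bonded to C and H → aldehyde.
  CH(CH2OH): pendant –CH2OH on an sp³ backbone C → alcohol.
  COOH: –COOH: carbonyl C bonded to –OH and C → carboxylic acid (the –OH is not a separate alcohol).
Carboxylic acid appears at: HOOC, COOH → 2.

2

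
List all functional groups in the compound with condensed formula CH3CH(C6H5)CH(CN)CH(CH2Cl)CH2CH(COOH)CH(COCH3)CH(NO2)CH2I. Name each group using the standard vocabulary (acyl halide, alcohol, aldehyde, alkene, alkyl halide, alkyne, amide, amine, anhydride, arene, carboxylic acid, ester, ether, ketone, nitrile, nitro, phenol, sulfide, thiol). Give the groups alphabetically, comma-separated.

alkyl halide, arene, carboxylic acid, ketone, nitrile, nitro

pendant –C6H5: benzene ring → arene.
pendant –C≡N: nitrile.
pendant –CH2X: halogen on sp³ carbon → alkyl halide.
pendant –COOH: carbonyl C bonded to C and –OH → carboxylic acid.
pendant –COCH3: carbonyl C bonded to two carbons → ketone.
–NO2 on an sp³ carbon → nitro (the N=O is not a carbonyl).
halogen on an sp³ carbon → alkyl halide.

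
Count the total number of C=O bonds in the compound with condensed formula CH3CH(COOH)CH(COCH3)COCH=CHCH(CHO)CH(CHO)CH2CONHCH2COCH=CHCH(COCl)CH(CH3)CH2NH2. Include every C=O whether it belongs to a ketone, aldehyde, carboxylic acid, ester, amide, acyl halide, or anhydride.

CH(COOH): carboxylic acid, 1 C=O (running total 1).
CH(COCH3): ketone, 1 C=O (running total 2).
CO: ketone, 1 C=O (running total 3).
CH(CHO): aldehyde, 1 C=O (running total 4).
CH(CHO): aldehyde, 1 C=O (running total 5).
CH2CONHCH2: amide, 1 C=O (running total 6).
CO: ketone, 1 C=O (running total 7).
CH(COCl): acyl halide, 1 C=O (running total 8).

8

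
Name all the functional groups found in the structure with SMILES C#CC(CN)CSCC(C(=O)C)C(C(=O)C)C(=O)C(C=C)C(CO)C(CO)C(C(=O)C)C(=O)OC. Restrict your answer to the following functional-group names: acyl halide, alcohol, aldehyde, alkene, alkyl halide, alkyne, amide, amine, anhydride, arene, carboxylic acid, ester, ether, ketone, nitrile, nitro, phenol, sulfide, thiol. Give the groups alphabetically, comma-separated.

C≡C triple bond → alkyne.
pendant –CH2NH2: N on sp³ C, no adjacent C=O → amine.
C–S–C linkage → sulfide (thioether).
pendant –COCH3: carbonyl C bonded to two carbons → ketone.
pendant –COCH3: carbonyl C bonded to two carbons → ketone.
–C(=O)– with carbon on both sides → ketone.
pendant –CH=CH2: C=C double bond → alkene.
pendant –CH2OH on an sp³ backbone C → alcohol.
pendant –CH2OH on an sp³ backbone C → alcohol.
pendant –COCH3: carbonyl C bonded to two carbons → ketone.
–C(=O)OCH3: carbonyl C bonded to C and to –OCH3 → ester (not ketone + ether).

alcohol, alkene, alkyne, amine, ester, ketone, sulfide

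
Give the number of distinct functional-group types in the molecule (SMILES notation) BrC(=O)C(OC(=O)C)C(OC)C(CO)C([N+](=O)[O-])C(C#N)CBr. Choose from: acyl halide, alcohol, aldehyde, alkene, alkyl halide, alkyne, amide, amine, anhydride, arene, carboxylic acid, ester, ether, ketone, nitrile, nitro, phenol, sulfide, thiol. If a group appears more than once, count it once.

Working along the chain:
  BrCO: –C(=O)Br: carbonyl C bonded to C and to a halogen → acyl halide (not alkyl halide).
  CH(OCOCH3): pendant –OC(=O)CH3: an acyloxy group → ester.
  CH(OCH3): pendant –OCH3: C–O–C with sp³ C, no adjacent C=O → ether.
  CH(CH2OH): pendant –CH2OH on an sp³ backbone C → alcohol.
  CH(NO2): –NO2 on an sp³ carbon → nitro (the N=O is not a carbonyl).
  CH(CN): pendant –C≡N: nitrile.
  CH2Br: halogen on an sp³ carbon → alkyl halide.
Distinct types present: acyl halide, alcohol, alkyl halide, ester, ether, nitrile, nitro.

7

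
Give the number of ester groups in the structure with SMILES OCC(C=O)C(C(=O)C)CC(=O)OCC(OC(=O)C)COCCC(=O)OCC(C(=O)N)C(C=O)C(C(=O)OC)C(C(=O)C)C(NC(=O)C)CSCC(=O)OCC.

Working along the chain:
  HOCH2: HO– on an sp³ carbon → alcohol.
  CH(CHO): pendant –CHO: carbonyl C bonded to C and H → aldehyde.
  CH(COCH3): pendant –COCH3: carbonyl C bonded to two carbons → ketone.
  CH2COOCH2: –C(=O)–O–C with C on the carbonyl side → ester.
  CH(OCOCH3): pendant –OC(=O)CH3: an acyloxy group → ester.
  CH2OCH2: C–O–C with sp³ carbons on both sides and no adjacent C=O → ether.
  CH2COOCH2: –C(=O)–O–C with C on the carbonyl side → ester.
  CH(CONH2): pendant –CONH2: carbonyl C bonded to C and N → amide.
  CH(CHO): pendant –CHO: carbonyl C bonded to C and H → aldehyde.
  CH(COOCH3): pendant –COOCH3: carbonyl C bonded to C and –OCH3 → ester.
  CH(COCH3): pendant –COCH3: carbonyl C bonded to two carbons → ketone.
  CH(NHCOCH3): pendant –NHC(=O)CH3: N bonded to a carbonyl → amide (not amine).
  CH2SCH2: C–S–C linkage → sulfide (thioether).
  COOCH2CH3: –C(=O)OCH2CH3: carbonyl C bonded to C and to –OEt → ester.
Ester appears at: CH2COOCH2, CH(OCOCH3), CH2COOCH2, CH(COOCH3), COOCH2CH3 → 5.

5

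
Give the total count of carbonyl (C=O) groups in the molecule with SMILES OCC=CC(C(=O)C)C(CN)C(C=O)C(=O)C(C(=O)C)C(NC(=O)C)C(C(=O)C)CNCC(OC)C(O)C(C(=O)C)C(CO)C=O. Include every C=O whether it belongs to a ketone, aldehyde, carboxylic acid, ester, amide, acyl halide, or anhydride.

8

CH(COCH3): ketone, 1 C=O (running total 1).
CH(CHO): aldehyde, 1 C=O (running total 2).
CO: ketone, 1 C=O (running total 3).
CH(COCH3): ketone, 1 C=O (running total 4).
CH(NHCOCH3): amide, 1 C=O (running total 5).
CH(COCH3): ketone, 1 C=O (running total 6).
CH(COCH3): ketone, 1 C=O (running total 7).
CHO: aldehyde, 1 C=O (running total 8).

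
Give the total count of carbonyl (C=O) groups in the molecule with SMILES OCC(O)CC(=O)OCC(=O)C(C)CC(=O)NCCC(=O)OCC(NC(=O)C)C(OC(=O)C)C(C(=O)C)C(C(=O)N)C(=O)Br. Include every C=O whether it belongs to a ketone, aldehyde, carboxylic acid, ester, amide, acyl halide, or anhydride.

9

CH2COOCH2: ester, 1 C=O (running total 1).
CO: ketone, 1 C=O (running total 2).
CH2CONHCH2: amide, 1 C=O (running total 3).
CH2COOCH2: ester, 1 C=O (running total 4).
CH(NHCOCH3): amide, 1 C=O (running total 5).
CH(OCOCH3): ester, 1 C=O (running total 6).
CH(COCH3): ketone, 1 C=O (running total 7).
CH(CONH2): amide, 1 C=O (running total 8).
COBr: acyl halide, 1 C=O (running total 9).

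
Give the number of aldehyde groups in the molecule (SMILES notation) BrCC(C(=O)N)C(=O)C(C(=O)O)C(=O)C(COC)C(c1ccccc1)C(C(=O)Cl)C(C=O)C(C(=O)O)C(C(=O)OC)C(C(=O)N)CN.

Working along the chain:
  BrCH2: halogen on an sp³ carbon → alkyl halide.
  CH(CONH2): pendant –CONH2: carbonyl C bonded to C and N → amide.
  CO: –C(=O)– with carbon on both sides → ketone.
  CH(COOH): pendant –COOH: carbonyl C bonded to C and –OH → carboxylic acid.
  CO: –C(=O)– with carbon on both sides → ketone.
  CH(CH2OCH3): pendant –CH2OCH3: C–O–C linkage → ether.
  CH(C6H5): pendant –C6H5: benzene ring → arene.
  CH(COCl): pendant –C(=O)X: carbonyl C bonded to C and halogen → acyl halide.
  CH(CHO): pendant –CHO: carbonyl C bonded to C and H → aldehyde.
  CH(COOH): pendant –COOH: carbonyl C bonded to C and –OH → carboxylic acid.
  CH(COOCH3): pendant –COOCH3: carbonyl C bonded to C and –OCH3 → ester.
  CH(CONH2): pendant –CONH2: carbonyl C bonded to C and N → amide.
  CH2NH2: –NH2 on an sp³ carbon with no adjacent C=O → amine.
Aldehyde appears at: CH(CHO) → 1.

1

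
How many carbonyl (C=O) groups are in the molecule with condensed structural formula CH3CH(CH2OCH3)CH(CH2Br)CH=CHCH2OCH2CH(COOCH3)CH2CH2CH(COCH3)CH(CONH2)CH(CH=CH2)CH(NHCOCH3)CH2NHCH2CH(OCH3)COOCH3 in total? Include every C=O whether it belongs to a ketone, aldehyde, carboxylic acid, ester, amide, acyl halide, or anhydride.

CH(COOCH3): ester, 1 C=O (running total 1).
CH(COCH3): ketone, 1 C=O (running total 2).
CH(CONH2): amide, 1 C=O (running total 3).
CH(NHCOCH3): amide, 1 C=O (running total 4).
COOCH3: ester, 1 C=O (running total 5).

5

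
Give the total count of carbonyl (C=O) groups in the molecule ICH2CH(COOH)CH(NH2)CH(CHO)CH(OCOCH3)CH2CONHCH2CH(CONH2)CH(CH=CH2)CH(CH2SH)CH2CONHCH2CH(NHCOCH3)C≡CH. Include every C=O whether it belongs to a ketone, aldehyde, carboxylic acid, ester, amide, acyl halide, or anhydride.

CH(COOH): carboxylic acid, 1 C=O (running total 1).
CH(CHO): aldehyde, 1 C=O (running total 2).
CH(OCOCH3): ester, 1 C=O (running total 3).
CH2CONHCH2: amide, 1 C=O (running total 4).
CH(CONH2): amide, 1 C=O (running total 5).
CH2CONHCH2: amide, 1 C=O (running total 6).
CH(NHCOCH3): amide, 1 C=O (running total 7).

7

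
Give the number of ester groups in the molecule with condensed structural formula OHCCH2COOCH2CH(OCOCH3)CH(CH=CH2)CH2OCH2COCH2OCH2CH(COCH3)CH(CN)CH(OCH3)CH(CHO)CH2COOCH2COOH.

terminal –CHO: carbonyl C bonded to H and C → aldehyde.
–C(=O)–O–C with C on the carbonyl side → ester.
pendant –OC(=O)CH3: an acyloxy group → ester.
pendant –CH=CH2: C=C double bond → alkene.
C–O–C with sp³ carbons on both sides and no adjacent C=O → ether.
–C(=O)– with carbon on both sides → ketone.
C–O–C with sp³ carbons on both sides and no adjacent C=O → ether.
pendant –COCH3: carbonyl C bonded to two carbons → ketone.
pendant –C≡N: nitrile.
pendant –OCH3: C–O–C with sp³ C, no adjacent C=O → ether.
pendant –CHO: carbonyl C bonded to C and H → aldehyde.
–C(=O)–O–C with C on the carbonyl side → ester.
–COOH: carbonyl C bonded to –OH and C → carboxylic acid (the –OH is not a separate alcohol).
Ester appears at: CH2COOCH2, CH(OCOCH3), CH2COOCH2 → 3.

3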